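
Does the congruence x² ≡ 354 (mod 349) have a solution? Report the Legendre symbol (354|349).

1

First reduce: 354 ≡ 5 (mod 349).
Reciprocity: 5 ≡ 1 and 349 ≡ 1 (mod 4), so (5/349) = +(349/5).
Reduce top mod 5: now compute (4/5).
Pull out 2^2: since 5 ≡ 5 (mod 8), (2/5) = -1, so (2/5)^2 = +1.
Reached (1/5) = 1. Collecting the sign flips along the way, the symbol is +1.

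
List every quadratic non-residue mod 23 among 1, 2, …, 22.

Square k = 1,…,11 (k and 23−k give the same square):
1²=1, 2²=4, 3²=9, 4²=16, 5²≡2, 6²≡13, 7²≡3, 8²≡18, 9²≡12, 10²≡8, 11²≡6 (mod 23).
The residues are {1, 2, 3, 4, 6, 8, 9, 12, 13, 16, 18}; the non-residues are the remaining 11 nonzero classes.

5 7 10 11 14 15 17 19 20 21 22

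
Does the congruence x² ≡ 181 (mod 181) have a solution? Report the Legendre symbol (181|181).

0

First reduce: 181 ≡ 0 (mod 181).
Top reduces to 0: gcd > 1, so the symbol is 0.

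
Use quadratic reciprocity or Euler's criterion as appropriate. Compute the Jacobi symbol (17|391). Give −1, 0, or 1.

0

Reciprocity: 17 ≡ 1 and 391 ≡ 3 (mod 4), so (17/391) = +(391/17).
Reduce top mod 17: now compute (0/17).
Top reduces to 0: gcd > 1, so the symbol is 0.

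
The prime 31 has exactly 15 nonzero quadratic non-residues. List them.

3 6 11 12 13 15 17 21 22 23 24 26 27 29 30

Square k = 1,…,15 (k and 31−k give the same square):
1²=1, 2²=4, 3²=9, 4²=16, 5²=25, 6²≡5, 7²≡18, 8²≡2, 9²≡19, 10²≡7, 11²≡28, 12²≡20, 13²≡14, 14²≡10, 15²≡8 (mod 31).
The residues are {1, 2, 4, 5, 7, 8, 9, 10, 14, 16, 18, 19, 20, 25, 28}; the non-residues are the remaining 15 nonzero classes.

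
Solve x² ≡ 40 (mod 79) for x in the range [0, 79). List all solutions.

Since 79 ≡ 3 (mod 4), a square root of 40 is 40^((79+1)/4) = 40^20 mod 79.
Repeated squaring: 40^2≡20, 40^4≡5, 40^8≡25, 40^16≡72 (mod 79).
40^20 = 40^(16+4) ≡ 44 (mod 79).
Check: 44² = 1936 ≡ 40 (mod 79). The two roots are 35 and 44.

35, 44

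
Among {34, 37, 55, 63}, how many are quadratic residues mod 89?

2

(34/89) = +1 → QR.
(37/89) = -1 → non-residue.
(55/89) = +1 → QR.
(63/89) = -1 → non-residue.
Total quadratic residues among the 4: 2.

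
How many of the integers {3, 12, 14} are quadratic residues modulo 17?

0

(3/17) = -1 → non-residue.
(12/17) = -1 → non-residue.
(14/17) = -1 → non-residue.
Total quadratic residues among the 3: 0.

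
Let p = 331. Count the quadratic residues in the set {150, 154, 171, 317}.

2

(150/331) = +1 → QR.
(154/331) = -1 → non-residue.
(171/331) = +1 → QR.
(317/331) = -1 → non-residue.
Total quadratic residues among the 4: 2.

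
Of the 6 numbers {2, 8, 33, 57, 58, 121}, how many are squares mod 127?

3

(2/127) = +1 → QR.
(8/127) = +1 → QR.
(33/127) = -1 → non-residue.
(57/127) = -1 → non-residue.
(58/127) = -1 → non-residue.
(121/127) = +1 → QR.
Total quadratic residues among the 6: 3.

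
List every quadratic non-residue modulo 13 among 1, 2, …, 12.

Square k = 1,…,6 (k and 13−k give the same square):
1²=1, 2²=4, 3²=9, 4²≡3, 5²≡12, 6²≡10 (mod 13).
The residues are {1, 3, 4, 9, 10, 12}; the non-residues are the remaining 6 nonzero classes.

2,5,6,7,8,11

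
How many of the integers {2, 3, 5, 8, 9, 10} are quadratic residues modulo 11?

(2/11) = -1 → non-residue.
(3/11) = +1 → QR.
(5/11) = +1 → QR.
(8/11) = -1 → non-residue.
(9/11) = +1 → QR.
(10/11) = -1 → non-residue.
Total quadratic residues among the 6: 3.

3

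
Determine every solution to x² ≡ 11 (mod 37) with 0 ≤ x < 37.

37 ≡ 1 (mod 4), so we find a root by search.
Trying successive values, 14² = 196 ≡ 11 (mod 37). The other root is 37 − 14 = 23.

14, 23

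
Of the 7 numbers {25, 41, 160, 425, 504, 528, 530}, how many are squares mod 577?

3

(25/577) = +1 → QR.
(41/577) = -1 → non-residue.
(160/577) = -1 → non-residue.
(425/577) = +1 → QR.
(504/577) = -1 → non-residue.
(528/577) = +1 → QR.
(530/577) = -1 → non-residue.
Total quadratic residues among the 7: 3.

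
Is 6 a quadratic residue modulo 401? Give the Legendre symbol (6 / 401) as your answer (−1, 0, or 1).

Pull out 2: since 401 ≡ 1 (mod 8), (2/401) = +1.
Reciprocity: 3 ≡ 3 and 401 ≡ 1 (mod 4), so (3/401) = +(401/3).
Reduce top mod 3: now compute (2/3).
Pull out 2: since 3 ≡ 3 (mod 8), (2/3) = -1.
Reached (1/3) = 1. Collecting the sign flips along the way, the symbol is -1.

-1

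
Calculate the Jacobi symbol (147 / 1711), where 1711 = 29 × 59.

Reciprocity: 147 ≡ 3 and 1711 ≡ 3 (mod 4), so (147/1711) = −(1711/147).
Reduce top mod 147: now compute (94/147).
Pull out 2: since 147 ≡ 3 (mod 8), (2/147) = -1.
Reciprocity: 47 ≡ 3 and 147 ≡ 3 (mod 4), so (47/147) = −(147/47).
Reduce top mod 47: now compute (6/47).
Pull out 2: since 47 ≡ 7 (mod 8), (2/47) = +1.
Reciprocity: 3 ≡ 3 and 47 ≡ 3 (mod 4), so (3/47) = −(47/3).
Reduce top mod 3: now compute (2/3).
Pull out 2: since 3 ≡ 3 (mod 8), (2/3) = -1.
Reached (1/3) = 1. Collecting the sign flips along the way, the symbol is -1.

-1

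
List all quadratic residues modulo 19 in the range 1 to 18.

Square k = 1,…,9 (k and 19−k give the same square):
1²=1, 2²=4, 3²=9, 4²=16, 5²≡6, 6²≡17, 7²≡11, 8²≡7, 9²≡5 (mod 19).
So the quadratic residues mod 19 are {1, 4, 5, 6, 7, 9, 11, 16, 17}.

1, 4, 5, 6, 7, 9, 11, 16, 17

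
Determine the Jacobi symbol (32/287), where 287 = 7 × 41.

1

Pull out 2^5: since 287 ≡ 7 (mod 8), (2/287) = +1, so (2/287)^5 = +1.
Reached (1/287) = 1. Collecting the sign flips along the way, the symbol is +1.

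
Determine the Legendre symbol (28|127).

-1

Pull out 2^2: since 127 ≡ 7 (mod 8), (2/127) = +1, so (2/127)^2 = +1.
Reciprocity: 7 ≡ 3 and 127 ≡ 3 (mod 4), so (7/127) = −(127/7).
Reduce top mod 7: now compute (1/7).
Reached (1/7) = 1. Collecting the sign flips along the way, the symbol is -1.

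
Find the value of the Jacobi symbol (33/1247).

Reciprocity: 33 ≡ 1 and 1247 ≡ 3 (mod 4), so (33/1247) = +(1247/33).
Reduce top mod 33: now compute (26/33).
Pull out 2: since 33 ≡ 1 (mod 8), (2/33) = +1.
Reciprocity: 13 ≡ 1 and 33 ≡ 1 (mod 4), so (13/33) = +(33/13).
Reduce top mod 13: now compute (7/13).
Reciprocity: 7 ≡ 3 and 13 ≡ 1 (mod 4), so (7/13) = +(13/7).
Reduce top mod 7: now compute (6/7).
Pull out 2: since 7 ≡ 7 (mod 8), (2/7) = +1.
Reciprocity: 3 ≡ 3 and 7 ≡ 3 (mod 4), so (3/7) = −(7/3).
Reduce top mod 3: now compute (1/3).
Reached (1/3) = 1. Collecting the sign flips along the way, the symbol is -1.

-1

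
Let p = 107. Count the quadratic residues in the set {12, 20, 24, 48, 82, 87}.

(12/107) = +1 → QR.
(20/107) = -1 → non-residue.
(24/107) = -1 → non-residue.
(48/107) = +1 → QR.
(82/107) = -1 → non-residue.
(87/107) = +1 → QR.
Total quadratic residues among the 6: 3.

3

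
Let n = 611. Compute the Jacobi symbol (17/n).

1

Reciprocity: 17 ≡ 1 and 611 ≡ 3 (mod 4), so (17/611) = +(611/17).
Reduce top mod 17: now compute (16/17).
Pull out 2^4: since 17 ≡ 1 (mod 8), (2/17) = +1, so (2/17)^4 = +1.
Reached (1/17) = 1. Collecting the sign flips along the way, the symbol is +1.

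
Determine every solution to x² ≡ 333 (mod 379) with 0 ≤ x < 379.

Since 379 ≡ 3 (mod 4), a square root of 333 is 333^((379+1)/4) = 333^95 mod 379.
Repeated squaring: 333^2≡221, 333^4≡329, 333^8≡226, 333^16≡290, 333^32≡341, 333^64≡307 (mod 379).
333^95 = 333^(64+16+8+4+2+1) ≡ 336 (mod 379).
Check: 336² = 112896 ≡ 333 (mod 379). The two roots are 43 and 336.

43, 336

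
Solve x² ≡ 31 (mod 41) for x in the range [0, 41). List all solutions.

41 ≡ 1 (mod 4), so we find a root by search.
Trying successive values, 20² = 400 ≡ 31 (mod 41). The other root is 41 − 20 = 21.

20, 21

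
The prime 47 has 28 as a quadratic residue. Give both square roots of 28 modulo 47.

Since 47 ≡ 3 (mod 4), a square root of 28 is 28^((47+1)/4) = 28^12 mod 47.
Repeated squaring: 28^2≡32, 28^4≡37, 28^8≡6 (mod 47).
28^12 = 28^(8+4) ≡ 34 (mod 47).
Check: 34² = 1156 ≡ 28 (mod 47). The two roots are 13 and 34.

13, 34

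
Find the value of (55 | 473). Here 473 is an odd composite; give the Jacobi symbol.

0

Reciprocity: 55 ≡ 3 and 473 ≡ 1 (mod 4), so (55/473) = +(473/55).
Reduce top mod 55: now compute (33/55).
Reciprocity: 33 ≡ 1 and 55 ≡ 3 (mod 4), so (33/55) = +(55/33).
Reduce top mod 33: now compute (22/33).
Pull out 2: since 33 ≡ 1 (mod 8), (2/33) = +1.
Reciprocity: 11 ≡ 3 and 33 ≡ 1 (mod 4), so (11/33) = +(33/11).
Reduce top mod 11: now compute (0/11).
Top reduces to 0: gcd > 1, so the symbol is 0.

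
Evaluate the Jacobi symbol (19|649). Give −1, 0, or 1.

-1

Reciprocity: 19 ≡ 3 and 649 ≡ 1 (mod 4), so (19/649) = +(649/19).
Reduce top mod 19: now compute (3/19).
Reciprocity: 3 ≡ 3 and 19 ≡ 3 (mod 4), so (3/19) = −(19/3).
Reduce top mod 3: now compute (1/3).
Reached (1/3) = 1. Collecting the sign flips along the way, the symbol is -1.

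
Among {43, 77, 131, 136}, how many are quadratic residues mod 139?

3

(43/139) = -1 → non-residue.
(77/139) = +1 → QR.
(131/139) = +1 → QR.
(136/139) = +1 → QR.
Total quadratic residues among the 4: 3.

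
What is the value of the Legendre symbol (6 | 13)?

-1

Pull out 2: since 13 ≡ 5 (mod 8), (2/13) = -1.
Reciprocity: 3 ≡ 3 and 13 ≡ 1 (mod 4), so (3/13) = +(13/3).
Reduce top mod 3: now compute (1/3).
Reached (1/3) = 1. Collecting the sign flips along the way, the symbol is -1.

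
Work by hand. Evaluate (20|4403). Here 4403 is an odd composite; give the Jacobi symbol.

-1

Pull out 2^2: since 4403 ≡ 3 (mod 8), (2/4403) = -1, so (2/4403)^2 = +1.
Reciprocity: 5 ≡ 1 and 4403 ≡ 3 (mod 4), so (5/4403) = +(4403/5).
Reduce top mod 5: now compute (3/5).
Reciprocity: 3 ≡ 3 and 5 ≡ 1 (mod 4), so (3/5) = +(5/3).
Reduce top mod 3: now compute (2/3).
Pull out 2: since 3 ≡ 3 (mod 8), (2/3) = -1.
Reached (1/3) = 1. Collecting the sign flips along the way, the symbol is -1.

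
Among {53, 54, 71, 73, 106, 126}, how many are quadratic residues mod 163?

(53/163) = +1 → QR.
(54/163) = +1 → QR.
(71/163) = +1 → QR.
(73/163) = -1 → non-residue.
(106/163) = -1 → non-residue.
(126/163) = +1 → QR.
Total quadratic residues among the 6: 4.

4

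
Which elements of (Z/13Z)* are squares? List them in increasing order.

Square k = 1,…,6 (k and 13−k give the same square):
1²=1, 2²=4, 3²=9, 4²≡3, 5²≡12, 6²≡10 (mod 13).
So the quadratic residues mod 13 are {1, 3, 4, 9, 10, 12}.

1,3,4,9,10,12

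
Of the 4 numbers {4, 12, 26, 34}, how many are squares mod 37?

4

(4/37) = +1 → QR.
(12/37) = +1 → QR.
(26/37) = +1 → QR.
(34/37) = +1 → QR.
Total quadratic residues among the 4: 4.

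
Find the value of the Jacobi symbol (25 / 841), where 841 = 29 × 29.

Reciprocity: 25 ≡ 1 and 841 ≡ 1 (mod 4), so (25/841) = +(841/25).
Reduce top mod 25: now compute (16/25).
Pull out 2^4: since 25 ≡ 1 (mod 8), (2/25) = +1, so (2/25)^4 = +1.
Reached (1/25) = 1. Collecting the sign flips along the way, the symbol is +1.

1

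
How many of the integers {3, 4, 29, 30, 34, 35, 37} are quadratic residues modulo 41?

2

(3/41) = -1 → non-residue.
(4/41) = +1 → QR.
(29/41) = -1 → non-residue.
(30/41) = -1 → non-residue.
(34/41) = -1 → non-residue.
(35/41) = -1 → non-residue.
(37/41) = +1 → QR.
Total quadratic residues among the 7: 2.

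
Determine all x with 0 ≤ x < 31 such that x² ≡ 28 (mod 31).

11, 20

Since 31 ≡ 3 (mod 4), a square root of 28 is 28^((31+1)/4) = 28^8 mod 31.
Repeated squaring: 28^2≡9, 28^4≡19, 28^8≡20 (mod 31).
28^8 = 28^(8) ≡ 20 (mod 31).
Check: 20² = 400 ≡ 28 (mod 31). The two roots are 11 and 20.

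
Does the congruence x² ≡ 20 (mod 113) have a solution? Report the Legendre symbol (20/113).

-1

Euler's criterion: (20/113) ≡ 20^56 (mod 113).
20^2 ≡ 61 (mod 113)
20^4 ≡ 105 (mod 113)
20^8 ≡ 64 (mod 113)
20^16 ≡ 28 (mod 113)
20^32 ≡ 106 (mod 113)
20^56 = 20^(32+16+8) ≡ 112 (mod 113).
Result is 112 ≡ −1, so (20/113) = −1.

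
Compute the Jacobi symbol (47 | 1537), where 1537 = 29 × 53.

-1

Reciprocity: 47 ≡ 3 and 1537 ≡ 1 (mod 4), so (47/1537) = +(1537/47).
Reduce top mod 47: now compute (33/47).
Reciprocity: 33 ≡ 1 and 47 ≡ 3 (mod 4), so (33/47) = +(47/33).
Reduce top mod 33: now compute (14/33).
Pull out 2: since 33 ≡ 1 (mod 8), (2/33) = +1.
Reciprocity: 7 ≡ 3 and 33 ≡ 1 (mod 4), so (7/33) = +(33/7).
Reduce top mod 7: now compute (5/7).
Reciprocity: 5 ≡ 1 and 7 ≡ 3 (mod 4), so (5/7) = +(7/5).
Reduce top mod 5: now compute (2/5).
Pull out 2: since 5 ≡ 5 (mod 8), (2/5) = -1.
Reached (1/5) = 1. Collecting the sign flips along the way, the symbol is -1.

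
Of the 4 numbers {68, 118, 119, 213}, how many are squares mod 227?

1

(68/227) = -1 → non-residue.
(118/227) = -1 → non-residue.
(119/227) = -1 → non-residue.
(213/227) = +1 → QR.
Total quadratic residues among the 4: 1.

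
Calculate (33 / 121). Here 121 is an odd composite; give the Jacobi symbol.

Reciprocity: 33 ≡ 1 and 121 ≡ 1 (mod 4), so (33/121) = +(121/33).
Reduce top mod 33: now compute (22/33).
Pull out 2: since 33 ≡ 1 (mod 8), (2/33) = +1.
Reciprocity: 11 ≡ 3 and 33 ≡ 1 (mod 4), so (11/33) = +(33/11).
Reduce top mod 11: now compute (0/11).
Top reduces to 0: gcd > 1, so the symbol is 0.

0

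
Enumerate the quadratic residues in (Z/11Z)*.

1,3,4,5,9

Square k = 1,…,5 (k and 11−k give the same square):
1²=1, 2²=4, 3²=9, 4²≡5, 5²≡3 (mod 11).
So the quadratic residues mod 11 are {1, 3, 4, 5, 9}.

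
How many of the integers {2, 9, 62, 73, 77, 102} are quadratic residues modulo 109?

(2/109) = -1 → non-residue.
(9/109) = +1 → QR.
(62/109) = -1 → non-residue.
(73/109) = +1 → QR.
(77/109) = -1 → non-residue.
(102/109) = +1 → QR.
Total quadratic residues among the 6: 3.

3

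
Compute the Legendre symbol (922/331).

-1

Euler's criterion: (922/331) ≡ 260^165 (mod 331).
260^2 ≡ 76 (mod 331)
260^4 ≡ 149 (mod 331)
260^8 ≡ 24 (mod 331)
260^16 ≡ 245 (mod 331)
260^32 ≡ 114 (mod 331)
260^64 ≡ 87 (mod 331)
260^128 ≡ 287 (mod 331)
260^165 = 260^(128+32+4+1) ≡ 330 (mod 331).
Result is 330 ≡ −1, so (922/331) = −1.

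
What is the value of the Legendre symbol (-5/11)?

Euler's criterion: (-5/11) ≡ 6^5 (mod 11).
6^2 ≡ 3 (mod 11)
6^4 ≡ 9 (mod 11)
6^5 = 6^(4+1) ≡ 10 (mod 11).
Result is 10 ≡ −1, so (-5/11) = −1.

-1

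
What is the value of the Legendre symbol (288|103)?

1

First reduce: 288 ≡ 82 (mod 103).
Pull out 2: since 103 ≡ 7 (mod 8), (2/103) = +1.
Reciprocity: 41 ≡ 1 and 103 ≡ 3 (mod 4), so (41/103) = +(103/41).
Reduce top mod 41: now compute (21/41).
Reciprocity: 21 ≡ 1 and 41 ≡ 1 (mod 4), so (21/41) = +(41/21).
Reduce top mod 21: now compute (20/21).
Pull out 2^2: since 21 ≡ 5 (mod 8), (2/21) = -1, so (2/21)^2 = +1.
Reciprocity: 5 ≡ 1 and 21 ≡ 1 (mod 4), so (5/21) = +(21/5).
Reduce top mod 5: now compute (1/5).
Reached (1/5) = 1. Collecting the sign flips along the way, the symbol is +1.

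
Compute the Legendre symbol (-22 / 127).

First reduce: -22 ≡ 105 (mod 127).
Reciprocity: 105 ≡ 1 and 127 ≡ 3 (mod 4), so (105/127) = +(127/105).
Reduce top mod 105: now compute (22/105).
Pull out 2: since 105 ≡ 1 (mod 8), (2/105) = +1.
Reciprocity: 11 ≡ 3 and 105 ≡ 1 (mod 4), so (11/105) = +(105/11).
Reduce top mod 11: now compute (6/11).
Pull out 2: since 11 ≡ 3 (mod 8), (2/11) = -1.
Reciprocity: 3 ≡ 3 and 11 ≡ 3 (mod 4), so (3/11) = −(11/3).
Reduce top mod 3: now compute (2/3).
Pull out 2: since 3 ≡ 3 (mod 8), (2/3) = -1.
Reached (1/3) = 1. Collecting the sign flips along the way, the symbol is -1.

-1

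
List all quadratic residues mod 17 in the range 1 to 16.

1 2 4 8 9 13 15 16

Square k = 1,…,8 (k and 17−k give the same square):
1²=1, 2²=4, 3²=9, 4²=16, 5²≡8, 6²≡2, 7²≡15, 8²≡13 (mod 17).
So the quadratic residues mod 17 are {1, 2, 4, 8, 9, 13, 15, 16}.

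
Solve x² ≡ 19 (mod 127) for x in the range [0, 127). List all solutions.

20, 107

Since 127 ≡ 3 (mod 4), a square root of 19 is 19^((127+1)/4) = 19^32 mod 127.
Repeated squaring: 19^2≡107, 19^4≡19, 19^8≡107, 19^16≡19, 19^32≡107 (mod 127).
19^32 = 19^(32) ≡ 107 (mod 127).
Check: 107² = 11449 ≡ 19 (mod 127). The two roots are 20 and 107.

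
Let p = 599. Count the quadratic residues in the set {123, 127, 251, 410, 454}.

5

(123/599) = +1 → QR.
(127/599) = +1 → QR.
(251/599) = +1 → QR.
(410/599) = +1 → QR.
(454/599) = +1 → QR.
Total quadratic residues among the 5: 5.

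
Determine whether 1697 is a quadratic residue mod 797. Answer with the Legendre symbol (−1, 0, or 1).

Euler's criterion: (1697/797) ≡ 103^398 (mod 797).
103^2 ≡ 248 (mod 797)
103^4 ≡ 135 (mod 797)
103^8 ≡ 691 (mod 797)
103^16 ≡ 78 (mod 797)
103^32 ≡ 505 (mod 797)
103^64 ≡ 782 (mod 797)
103^128 ≡ 225 (mod 797)
103^256 ≡ 414 (mod 797)
103^398 = 103^(256+128+8+4+2) ≡ 1 (mod 797).
Result is 1, so (1697/797) = 1.

1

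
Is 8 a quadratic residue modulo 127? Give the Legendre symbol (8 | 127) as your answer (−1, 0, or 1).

1

Pull out 2^3: since 127 ≡ 7 (mod 8), (2/127) = +1, so (2/127)^3 = +1.
Reached (1/127) = 1. Collecting the sign flips along the way, the symbol is +1.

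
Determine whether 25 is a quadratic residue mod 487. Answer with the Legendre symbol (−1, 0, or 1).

1

Euler's criterion: (25/487) ≡ 25^243 (mod 487).
25^2 ≡ 138 (mod 487)
25^4 ≡ 51 (mod 487)
25^8 ≡ 166 (mod 487)
25^16 ≡ 284 (mod 487)
25^32 ≡ 301 (mod 487)
25^64 ≡ 19 (mod 487)
25^128 ≡ 361 (mod 487)
25^243 = 25^(128+64+32+16+2+1) ≡ 1 (mod 487).
Result is 1, so (25/487) = 1.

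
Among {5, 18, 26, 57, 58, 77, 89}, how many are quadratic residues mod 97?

(5/97) = -1 → non-residue.
(18/97) = +1 → QR.
(26/97) = -1 → non-residue.
(57/97) = -1 → non-residue.
(58/97) = -1 → non-residue.
(77/97) = -1 → non-residue.
(89/97) = +1 → QR.
Total quadratic residues among the 7: 2.

2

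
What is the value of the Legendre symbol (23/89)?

Reciprocity: 23 ≡ 3 and 89 ≡ 1 (mod 4), so (23/89) = +(89/23).
Reduce top mod 23: now compute (20/23).
Pull out 2^2: since 23 ≡ 7 (mod 8), (2/23) = +1, so (2/23)^2 = +1.
Reciprocity: 5 ≡ 1 and 23 ≡ 3 (mod 4), so (5/23) = +(23/5).
Reduce top mod 5: now compute (3/5).
Reciprocity: 3 ≡ 3 and 5 ≡ 1 (mod 4), so (3/5) = +(5/3).
Reduce top mod 3: now compute (2/3).
Pull out 2: since 3 ≡ 3 (mod 8), (2/3) = -1.
Reached (1/3) = 1. Collecting the sign flips along the way, the symbol is -1.

-1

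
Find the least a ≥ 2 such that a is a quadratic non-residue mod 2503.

3

(2/2503) = +1, so 2 is a residue.
(3/2503) = −1, so 3 is the smallest positive non-residue mod 2503.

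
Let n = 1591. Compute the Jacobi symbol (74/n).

0

Pull out 2: since 1591 ≡ 7 (mod 8), (2/1591) = +1.
Reciprocity: 37 ≡ 1 and 1591 ≡ 3 (mod 4), so (37/1591) = +(1591/37).
Reduce top mod 37: now compute (0/37).
Top reduces to 0: gcd > 1, so the symbol is 0.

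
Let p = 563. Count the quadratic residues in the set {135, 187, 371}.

1

(135/563) = -1 → non-residue.
(187/563) = +1 → QR.
(371/563) = -1 → non-residue.
Total quadratic residues among the 3: 1.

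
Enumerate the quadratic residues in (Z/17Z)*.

1,2,4,8,9,13,15,16

Square k = 1,…,8 (k and 17−k give the same square):
1²=1, 2²=4, 3²=9, 4²=16, 5²≡8, 6²≡2, 7²≡15, 8²≡13 (mod 17).
So the quadratic residues mod 17 are {1, 2, 4, 8, 9, 13, 15, 16}.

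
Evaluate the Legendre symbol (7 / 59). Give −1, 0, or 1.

1

Reciprocity: 7 ≡ 3 and 59 ≡ 3 (mod 4), so (7/59) = −(59/7).
Reduce top mod 7: now compute (3/7).
Reciprocity: 3 ≡ 3 and 7 ≡ 3 (mod 4), so (3/7) = −(7/3).
Reduce top mod 3: now compute (1/3).
Reached (1/3) = 1. Collecting the sign flips along the way, the symbol is +1.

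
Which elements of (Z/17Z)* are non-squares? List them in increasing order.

3 5 6 7 10 11 12 14

Square k = 1,…,8 (k and 17−k give the same square):
1²=1, 2²=4, 3²=9, 4²=16, 5²≡8, 6²≡2, 7²≡15, 8²≡13 (mod 17).
The residues are {1, 2, 4, 8, 9, 13, 15, 16}; the non-residues are the remaining 8 nonzero classes.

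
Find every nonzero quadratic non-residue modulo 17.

3,5,6,7,10,11,12,14

Square k = 1,…,8 (k and 17−k give the same square):
1²=1, 2²=4, 3²=9, 4²=16, 5²≡8, 6²≡2, 7²≡15, 8²≡13 (mod 17).
The residues are {1, 2, 4, 8, 9, 13, 15, 16}; the non-residues are the remaining 8 nonzero classes.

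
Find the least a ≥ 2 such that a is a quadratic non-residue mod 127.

3

(2/127) = +1, so 2 is a residue.
(3/127) = −1, so 3 is the smallest positive non-residue mod 127.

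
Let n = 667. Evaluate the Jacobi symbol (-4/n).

First reduce: -4 ≡ 663 (mod 667).
Reciprocity: 663 ≡ 3 and 667 ≡ 3 (mod 4), so (663/667) = −(667/663).
Reduce top mod 663: now compute (4/663).
Pull out 2^2: since 663 ≡ 7 (mod 8), (2/663) = +1, so (2/663)^2 = +1.
Reached (1/663) = 1. Collecting the sign flips along the way, the symbol is -1.

-1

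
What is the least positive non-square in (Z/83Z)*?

(2/83) = −1, so 2 is the smallest positive non-residue mod 83.

2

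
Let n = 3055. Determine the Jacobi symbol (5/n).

0

Reciprocity: 5 ≡ 1 and 3055 ≡ 3 (mod 4), so (5/3055) = +(3055/5).
Reduce top mod 5: now compute (0/5).
Top reduces to 0: gcd > 1, so the symbol is 0.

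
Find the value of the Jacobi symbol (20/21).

Pull out 2^2: since 21 ≡ 5 (mod 8), (2/21) = -1, so (2/21)^2 = +1.
Reciprocity: 5 ≡ 1 and 21 ≡ 1 (mod 4), so (5/21) = +(21/5).
Reduce top mod 5: now compute (1/5).
Reached (1/5) = 1. Collecting the sign flips along the way, the symbol is +1.

1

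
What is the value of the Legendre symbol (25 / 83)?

1

Euler's criterion: (25/83) ≡ 25^41 (mod 83).
25^2 ≡ 44 (mod 83)
25^4 ≡ 27 (mod 83)
25^8 ≡ 65 (mod 83)
25^16 ≡ 75 (mod 83)
25^32 ≡ 64 (mod 83)
25^41 = 25^(32+8+1) ≡ 1 (mod 83).
Result is 1, so (25/83) = 1.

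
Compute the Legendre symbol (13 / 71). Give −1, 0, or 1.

-1

Reciprocity: 13 ≡ 1 and 71 ≡ 3 (mod 4), so (13/71) = +(71/13).
Reduce top mod 13: now compute (6/13).
Pull out 2: since 13 ≡ 5 (mod 8), (2/13) = -1.
Reciprocity: 3 ≡ 3 and 13 ≡ 1 (mod 4), so (3/13) = +(13/3).
Reduce top mod 3: now compute (1/3).
Reached (1/3) = 1. Collecting the sign flips along the way, the symbol is -1.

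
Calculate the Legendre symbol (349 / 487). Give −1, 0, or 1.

Reciprocity: 349 ≡ 1 and 487 ≡ 3 (mod 4), so (349/487) = +(487/349).
Reduce top mod 349: now compute (138/349).
Pull out 2: since 349 ≡ 5 (mod 8), (2/349) = -1.
Reciprocity: 69 ≡ 1 and 349 ≡ 1 (mod 4), so (69/349) = +(349/69).
Reduce top mod 69: now compute (4/69).
Pull out 2^2: since 69 ≡ 5 (mod 8), (2/69) = -1, so (2/69)^2 = +1.
Reached (1/69) = 1. Collecting the sign flips along the way, the symbol is -1.

-1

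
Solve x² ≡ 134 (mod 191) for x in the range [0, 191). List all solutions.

33, 158

Since 191 ≡ 3 (mod 4), a square root of 134 is 134^((191+1)/4) = 134^48 mod 191.
Repeated squaring: 134^2≡2, 134^4≡4, 134^8≡16, 134^16≡65, 134^32≡23 (mod 191).
134^48 = 134^(32+16) ≡ 158 (mod 191).
Check: 158² = 24964 ≡ 134 (mod 191). The two roots are 33 and 158.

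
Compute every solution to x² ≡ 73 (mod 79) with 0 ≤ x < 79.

Since 79 ≡ 3 (mod 4), a square root of 73 is 73^((79+1)/4) = 73^20 mod 79.
Repeated squaring: 73^2≡36, 73^4≡32, 73^8≡76, 73^16≡9 (mod 79).
73^20 = 73^(16+4) ≡ 51 (mod 79).
Check: 51² = 2601 ≡ 73 (mod 79). The two roots are 28 and 51.

28, 51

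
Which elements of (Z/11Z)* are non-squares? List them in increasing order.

Square k = 1,…,5 (k and 11−k give the same square):
1²=1, 2²=4, 3²=9, 4²≡5, 5²≡3 (mod 11).
The residues are {1, 3, 4, 5, 9}; the non-residues are the remaining 5 nonzero classes.

2, 6, 7, 8, 10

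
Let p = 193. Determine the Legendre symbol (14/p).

1

Pull out 2: since 193 ≡ 1 (mod 8), (2/193) = +1.
Reciprocity: 7 ≡ 3 and 193 ≡ 1 (mod 4), so (7/193) = +(193/7).
Reduce top mod 7: now compute (4/7).
Pull out 2^2: since 7 ≡ 7 (mod 8), (2/7) = +1, so (2/7)^2 = +1.
Reached (1/7) = 1. Collecting the sign flips along the way, the symbol is +1.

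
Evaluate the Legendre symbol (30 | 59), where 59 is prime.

-1

Pull out 2: since 59 ≡ 3 (mod 8), (2/59) = -1.
Reciprocity: 15 ≡ 3 and 59 ≡ 3 (mod 4), so (15/59) = −(59/15).
Reduce top mod 15: now compute (14/15).
Pull out 2: since 15 ≡ 7 (mod 8), (2/15) = +1.
Reciprocity: 7 ≡ 3 and 15 ≡ 3 (mod 4), so (7/15) = −(15/7).
Reduce top mod 7: now compute (1/7).
Reached (1/7) = 1. Collecting the sign flips along the way, the symbol is -1.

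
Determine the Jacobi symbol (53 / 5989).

0

Reciprocity: 53 ≡ 1 and 5989 ≡ 1 (mod 4), so (53/5989) = +(5989/53).
Reduce top mod 53: now compute (0/53).
Top reduces to 0: gcd > 1, so the symbol is 0.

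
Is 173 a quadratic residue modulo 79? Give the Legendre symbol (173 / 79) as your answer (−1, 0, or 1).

-1

Euler's criterion: (173/79) ≡ 15^39 (mod 79).
15^2 ≡ 67 (mod 79)
15^4 ≡ 65 (mod 79)
15^8 ≡ 38 (mod 79)
15^16 ≡ 22 (mod 79)
15^32 ≡ 10 (mod 79)
15^39 = 15^(32+4+2+1) ≡ 78 (mod 79).
Result is 78 ≡ −1, so (173/79) = −1.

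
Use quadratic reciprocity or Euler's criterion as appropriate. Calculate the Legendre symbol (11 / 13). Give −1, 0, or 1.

-1

Reciprocity: 11 ≡ 3 and 13 ≡ 1 (mod 4), so (11/13) = +(13/11).
Reduce top mod 11: now compute (2/11).
Pull out 2: since 11 ≡ 3 (mod 8), (2/11) = -1.
Reached (1/11) = 1. Collecting the sign flips along the way, the symbol is -1.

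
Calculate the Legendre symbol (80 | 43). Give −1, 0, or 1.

Euler's criterion: (80/43) ≡ 37^21 (mod 43).
37^2 ≡ 36 (mod 43)
37^4 ≡ 6 (mod 43)
37^8 ≡ 36 (mod 43)
37^16 ≡ 6 (mod 43)
37^21 = 37^(16+4+1) ≡ 42 (mod 43).
Result is 42 ≡ −1, so (80/43) = −1.

-1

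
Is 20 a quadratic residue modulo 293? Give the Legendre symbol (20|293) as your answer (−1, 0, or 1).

Euler's criterion: (20/293) ≡ 20^146 (mod 293).
20^2 ≡ 107 (mod 293)
20^4 ≡ 22 (mod 293)
20^8 ≡ 191 (mod 293)
20^16 ≡ 149 (mod 293)
20^32 ≡ 226 (mod 293)
20^64 ≡ 94 (mod 293)
20^128 ≡ 46 (mod 293)
20^146 = 20^(128+16+2) ≡ 292 (mod 293).
Result is 292 ≡ −1, so (20/293) = −1.

-1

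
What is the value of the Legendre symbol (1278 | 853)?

-1

Euler's criterion: (1278/853) ≡ 425^426 (mod 853).
425^2 ≡ 642 (mod 853)
425^4 ≡ 165 (mod 853)
425^8 ≡ 782 (mod 853)
425^16 ≡ 776 (mod 853)
425^32 ≡ 811 (mod 853)
425^64 ≡ 58 (mod 853)
425^128 ≡ 805 (mod 853)
425^256 ≡ 598 (mod 853)
425^426 = 425^(256+128+32+8+2) ≡ 852 (mod 853).
Result is 852 ≡ −1, so (1278/853) = −1.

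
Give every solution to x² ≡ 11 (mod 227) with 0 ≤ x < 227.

Since 227 ≡ 3 (mod 4), a square root of 11 is 11^((227+1)/4) = 11^57 mod 227.
Repeated squaring: 11^2≡121, 11^4≡113, 11^8≡57, 11^16≡71, 11^32≡47 (mod 227).
11^57 = 11^(32+16+8+1) ≡ 40 (mod 227).
Check: 40² = 1600 ≡ 11 (mod 227). The two roots are 40 and 187.

40, 187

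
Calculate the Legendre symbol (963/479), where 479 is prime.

1

Euler's criterion: (963/479) ≡ 5^239 (mod 479).
5^2 ≡ 25 (mod 479)
5^4 ≡ 146 (mod 479)
5^8 ≡ 240 (mod 479)
5^16 ≡ 120 (mod 479)
5^32 ≡ 30 (mod 479)
5^64 ≡ 421 (mod 479)
5^128 ≡ 11 (mod 479)
5^239 = 5^(128+64+32+8+4+2+1) ≡ 1 (mod 479).
Result is 1, so (963/479) = 1.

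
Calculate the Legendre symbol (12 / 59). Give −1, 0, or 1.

1

Pull out 2^2: since 59 ≡ 3 (mod 8), (2/59) = -1, so (2/59)^2 = +1.
Reciprocity: 3 ≡ 3 and 59 ≡ 3 (mod 4), so (3/59) = −(59/3).
Reduce top mod 3: now compute (2/3).
Pull out 2: since 3 ≡ 3 (mod 8), (2/3) = -1.
Reached (1/3) = 1. Collecting the sign flips along the way, the symbol is +1.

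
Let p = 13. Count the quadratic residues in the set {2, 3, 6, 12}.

2

(2/13) = -1 → non-residue.
(3/13) = +1 → QR.
(6/13) = -1 → non-residue.
(12/13) = +1 → QR.
Total quadratic residues among the 4: 2.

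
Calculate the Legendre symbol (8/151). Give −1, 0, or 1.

1

Pull out 2^3: since 151 ≡ 7 (mod 8), (2/151) = +1, so (2/151)^3 = +1.
Reached (1/151) = 1. Collecting the sign flips along the way, the symbol is +1.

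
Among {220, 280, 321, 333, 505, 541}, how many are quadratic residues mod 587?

2

(220/587) = +1 → QR.
(280/587) = +1 → QR.
(321/587) = -1 → non-residue.
(333/587) = -1 → non-residue.
(505/587) = -1 → non-residue.
(541/587) = -1 → non-residue.
Total quadratic residues among the 6: 2.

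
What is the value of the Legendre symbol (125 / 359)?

1

Reciprocity: 125 ≡ 1 and 359 ≡ 3 (mod 4), so (125/359) = +(359/125).
Reduce top mod 125: now compute (109/125).
Reciprocity: 109 ≡ 1 and 125 ≡ 1 (mod 4), so (109/125) = +(125/109).
Reduce top mod 109: now compute (16/109).
Pull out 2^4: since 109 ≡ 5 (mod 8), (2/109) = -1, so (2/109)^4 = +1.
Reached (1/109) = 1. Collecting the sign flips along the way, the symbol is +1.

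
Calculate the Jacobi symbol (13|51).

Reciprocity: 13 ≡ 1 and 51 ≡ 3 (mod 4), so (13/51) = +(51/13).
Reduce top mod 13: now compute (12/13).
Pull out 2^2: since 13 ≡ 5 (mod 8), (2/13) = -1, so (2/13)^2 = +1.
Reciprocity: 3 ≡ 3 and 13 ≡ 1 (mod 4), so (3/13) = +(13/3).
Reduce top mod 3: now compute (1/3).
Reached (1/3) = 1. Collecting the sign flips along the way, the symbol is +1.

1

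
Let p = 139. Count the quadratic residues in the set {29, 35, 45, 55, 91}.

5

(29/139) = +1 → QR.
(35/139) = +1 → QR.
(45/139) = +1 → QR.
(55/139) = +1 → QR.
(91/139) = +1 → QR.
Total quadratic residues among the 5: 5.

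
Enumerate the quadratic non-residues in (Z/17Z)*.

3, 5, 6, 7, 10, 11, 12, 14

Square k = 1,…,8 (k and 17−k give the same square):
1²=1, 2²=4, 3²=9, 4²=16, 5²≡8, 6²≡2, 7²≡15, 8²≡13 (mod 17).
The residues are {1, 2, 4, 8, 9, 13, 15, 16}; the non-residues are the remaining 8 nonzero classes.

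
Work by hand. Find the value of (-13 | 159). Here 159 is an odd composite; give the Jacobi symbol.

-1

First reduce: -13 ≡ 146 (mod 159).
Pull out 2: since 159 ≡ 7 (mod 8), (2/159) = +1.
Reciprocity: 73 ≡ 1 and 159 ≡ 3 (mod 4), so (73/159) = +(159/73).
Reduce top mod 73: now compute (13/73).
Reciprocity: 13 ≡ 1 and 73 ≡ 1 (mod 4), so (13/73) = +(73/13).
Reduce top mod 13: now compute (8/13).
Pull out 2^3: since 13 ≡ 5 (mod 8), (2/13) = -1, so (2/13)^3 = -1.
Reached (1/13) = 1. Collecting the sign flips along the way, the symbol is -1.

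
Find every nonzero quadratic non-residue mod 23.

5 7 10 11 14 15 17 19 20 21 22

Square k = 1,…,11 (k and 23−k give the same square):
1²=1, 2²=4, 3²=9, 4²=16, 5²≡2, 6²≡13, 7²≡3, 8²≡18, 9²≡12, 10²≡8, 11²≡6 (mod 23).
The residues are {1, 2, 3, 4, 6, 8, 9, 12, 13, 16, 18}; the non-residues are the remaining 11 nonzero classes.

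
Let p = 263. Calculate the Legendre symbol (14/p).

Euler's criterion: (14/263) ≡ 14^131 (mod 263).
14^2 ≡ 196 (mod 263)
14^4 ≡ 18 (mod 263)
14^8 ≡ 61 (mod 263)
14^16 ≡ 39 (mod 263)
14^32 ≡ 206 (mod 263)
14^64 ≡ 93 (mod 263)
14^128 ≡ 233 (mod 263)
14^131 = 14^(128+2+1) ≡ 262 (mod 263).
Result is 262 ≡ −1, so (14/263) = −1.

-1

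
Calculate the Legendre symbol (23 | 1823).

Reciprocity: 23 ≡ 3 and 1823 ≡ 3 (mod 4), so (23/1823) = −(1823/23).
Reduce top mod 23: now compute (6/23).
Pull out 2: since 23 ≡ 7 (mod 8), (2/23) = +1.
Reciprocity: 3 ≡ 3 and 23 ≡ 3 (mod 4), so (3/23) = −(23/3).
Reduce top mod 3: now compute (2/3).
Pull out 2: since 3 ≡ 3 (mod 8), (2/3) = -1.
Reached (1/3) = 1. Collecting the sign flips along the way, the symbol is -1.

-1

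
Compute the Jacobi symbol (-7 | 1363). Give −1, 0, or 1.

First reduce: -7 ≡ 1356 (mod 1363).
Pull out 2^2: since 1363 ≡ 3 (mod 8), (2/1363) = -1, so (2/1363)^2 = +1.
Reciprocity: 339 ≡ 3 and 1363 ≡ 3 (mod 4), so (339/1363) = −(1363/339).
Reduce top mod 339: now compute (7/339).
Reciprocity: 7 ≡ 3 and 339 ≡ 3 (mod 4), so (7/339) = −(339/7).
Reduce top mod 7: now compute (3/7).
Reciprocity: 3 ≡ 3 and 7 ≡ 3 (mod 4), so (3/7) = −(7/3).
Reduce top mod 3: now compute (1/3).
Reached (1/3) = 1. Collecting the sign flips along the way, the symbol is -1.

-1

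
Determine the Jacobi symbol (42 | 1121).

Pull out 2: since 1121 ≡ 1 (mod 8), (2/1121) = +1.
Reciprocity: 21 ≡ 1 and 1121 ≡ 1 (mod 4), so (21/1121) = +(1121/21).
Reduce top mod 21: now compute (8/21).
Pull out 2^3: since 21 ≡ 5 (mod 8), (2/21) = -1, so (2/21)^3 = -1.
Reached (1/21) = 1. Collecting the sign flips along the way, the symbol is -1.

-1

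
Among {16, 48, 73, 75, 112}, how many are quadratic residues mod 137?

(16/137) = +1 → QR.
(48/137) = -1 → non-residue.
(73/137) = +1 → QR.
(75/137) = -1 → non-residue.
(112/137) = +1 → QR.
Total quadratic residues among the 5: 3.

3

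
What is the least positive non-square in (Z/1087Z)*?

(2/1087) = +1, so 2 is a residue.
(3/1087) = −1, so 3 is the smallest positive non-residue mod 1087.

3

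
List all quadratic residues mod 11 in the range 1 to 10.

1, 3, 4, 5, 9

Square k = 1,…,5 (k and 11−k give the same square):
1²=1, 2²=4, 3²=9, 4²≡5, 5²≡3 (mod 11).
So the quadratic residues mod 11 are {1, 3, 4, 5, 9}.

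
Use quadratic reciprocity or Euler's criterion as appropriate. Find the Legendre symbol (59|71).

-1

Euler's criterion: (59/71) ≡ 59^35 (mod 71).
59^2 ≡ 2 (mod 71)
59^4 ≡ 4 (mod 71)
59^8 ≡ 16 (mod 71)
59^16 ≡ 43 (mod 71)
59^32 ≡ 3 (mod 71)
59^35 = 59^(32+2+1) ≡ 70 (mod 71).
Result is 70 ≡ −1, so (59/71) = −1.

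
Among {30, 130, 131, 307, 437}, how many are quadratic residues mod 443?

5

(30/443) = +1 → QR.
(130/443) = +1 → QR.
(131/443) = +1 → QR.
(307/443) = +1 → QR.
(437/443) = +1 → QR.
Total quadratic residues among the 5: 5.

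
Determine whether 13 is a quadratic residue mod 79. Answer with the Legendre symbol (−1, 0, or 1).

Euler's criterion: (13/79) ≡ 13^39 (mod 79).
13^2 ≡ 11 (mod 79)
13^4 ≡ 42 (mod 79)
13^8 ≡ 26 (mod 79)
13^16 ≡ 44 (mod 79)
13^32 ≡ 40 (mod 79)
13^39 = 13^(32+4+2+1) ≡ 1 (mod 79).
Result is 1, so (13/79) = 1.

1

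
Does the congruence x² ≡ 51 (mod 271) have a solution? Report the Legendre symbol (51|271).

-1

Euler's criterion: (51/271) ≡ 51^135 (mod 271).
51^2 ≡ 162 (mod 271)
51^4 ≡ 228 (mod 271)
51^8 ≡ 223 (mod 271)
51^16 ≡ 136 (mod 271)
51^32 ≡ 68 (mod 271)
51^64 ≡ 17 (mod 271)
51^128 ≡ 18 (mod 271)
51^135 = 51^(128+4+2+1) ≡ 270 (mod 271).
Result is 270 ≡ −1, so (51/271) = −1.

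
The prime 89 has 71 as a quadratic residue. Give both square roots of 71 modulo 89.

89 ≡ 1 (mod 4), so we find a root by search.
Trying successive values, 31² = 961 ≡ 71 (mod 89). The other root is 89 − 31 = 58.

31, 58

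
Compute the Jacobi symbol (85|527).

Reciprocity: 85 ≡ 1 and 527 ≡ 3 (mod 4), so (85/527) = +(527/85).
Reduce top mod 85: now compute (17/85).
Reciprocity: 17 ≡ 1 and 85 ≡ 1 (mod 4), so (17/85) = +(85/17).
Reduce top mod 17: now compute (0/17).
Top reduces to 0: gcd > 1, so the symbol is 0.

0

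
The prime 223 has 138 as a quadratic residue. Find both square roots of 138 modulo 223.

Since 223 ≡ 3 (mod 4), a square root of 138 is 138^((223+1)/4) = 138^56 mod 223.
Repeated squaring: 138^2≡89, 138^4≡116, 138^8≡76, 138^16≡201, 138^32≡38 (mod 223).
138^56 = 138^(32+16+8) ≡ 19 (mod 223).
Check: 19² = 361 ≡ 138 (mod 223). The two roots are 19 and 204.

19, 204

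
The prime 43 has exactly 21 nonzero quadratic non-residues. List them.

2, 3, 5, 7, 8, 12, 18, 19, 20, 22, 26, 27, 28, 29, 30, 32, 33, 34, 37, 39, 42

Square k = 1,…,21 (k and 43−k give the same square):
1²=1, 2²=4, 3²=9, 4²=16, 5²=25, 6²=36, 7²≡6, 8²≡21, 9²≡38, 10²≡14, 11²≡35, 12²≡15, 13²≡40, 14²≡24, 15²≡10, 16²≡41, 17²≡31, 18²≡23, 19²≡17, 20²≡13, 21²≡11 (mod 43).
The residues are {1, 4, 6, 9, 10, 11, 13, 14, 15, 16, 17, 21, 23, 24, 25, 31, 35, 36, 38, 40, 41}; the non-residues are the remaining 21 nonzero classes.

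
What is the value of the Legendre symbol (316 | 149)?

Euler's criterion: (316/149) ≡ 18^74 (mod 149).
18^2 ≡ 26 (mod 149)
18^4 ≡ 80 (mod 149)
18^8 ≡ 142 (mod 149)
18^16 ≡ 49 (mod 149)
18^32 ≡ 17 (mod 149)
18^64 ≡ 140 (mod 149)
18^74 = 18^(64+8+2) ≡ 148 (mod 149).
Result is 148 ≡ −1, so (316/149) = −1.

-1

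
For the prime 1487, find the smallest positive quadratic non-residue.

5

(2/1487) = +1, so 2 is a residue.
(3/1487) = +1, so 3 is a residue.
(4/1487) = +1, so 4 is a residue.
(5/1487) = −1, so 5 is the smallest positive non-residue mod 1487.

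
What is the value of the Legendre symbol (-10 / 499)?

1

Euler's criterion: (-10/499) ≡ 489^249 (mod 499).
489^2 ≡ 100 (mod 499)
489^4 ≡ 20 (mod 499)
489^8 ≡ 400 (mod 499)
489^16 ≡ 320 (mod 499)
489^32 ≡ 105 (mod 499)
489^64 ≡ 47 (mod 499)
489^128 ≡ 213 (mod 499)
489^249 = 489^(128+64+32+16+8+1) ≡ 1 (mod 499).
Result is 1, so (-10/499) = 1.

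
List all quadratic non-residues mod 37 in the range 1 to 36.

Square k = 1,…,18 (k and 37−k give the same square):
1²=1, 2²=4, 3²=9, 4²=16, 5²=25, 6²=36, 7²≡12, 8²≡27, 9²≡7, 10²≡26, 11²≡10, 12²≡33, 13²≡21, 14²≡11, 15²≡3, 16²≡34, 17²≡30, 18²≡28 (mod 37).
The residues are {1, 3, 4, 7, 9, 10, 11, 12, 16, 21, 25, 26, 27, 28, 30, 33, 34, 36}; the non-residues are the remaining 18 nonzero classes.

2 5 6 8 13 14 15 17 18 19 20 22 23 24 29 31 32 35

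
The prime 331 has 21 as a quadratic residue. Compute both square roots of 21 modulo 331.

Since 331 ≡ 3 (mod 4), a square root of 21 is 21^((331+1)/4) = 21^83 mod 331.
Repeated squaring: 21^2≡110, 21^4≡184, 21^8≡94, 21^16≡230, 21^32≡271, 21^64≡290 (mod 331).
21^83 = 21^(64+16+2+1) ≡ 141 (mod 331).
Check: 141² = 19881 ≡ 21 (mod 331). The two roots are 141 and 190.

141, 190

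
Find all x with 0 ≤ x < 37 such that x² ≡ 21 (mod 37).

37 ≡ 1 (mod 4), so we find a root by search.
Trying successive values, 13² = 169 ≡ 21 (mod 37). The other root is 37 − 13 = 24.

13, 24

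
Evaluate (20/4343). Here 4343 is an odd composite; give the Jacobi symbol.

Pull out 2^2: since 4343 ≡ 7 (mod 8), (2/4343) = +1, so (2/4343)^2 = +1.
Reciprocity: 5 ≡ 1 and 4343 ≡ 3 (mod 4), so (5/4343) = +(4343/5).
Reduce top mod 5: now compute (3/5).
Reciprocity: 3 ≡ 3 and 5 ≡ 1 (mod 4), so (3/5) = +(5/3).
Reduce top mod 3: now compute (2/3).
Pull out 2: since 3 ≡ 3 (mod 8), (2/3) = -1.
Reached (1/3) = 1. Collecting the sign flips along the way, the symbol is -1.

-1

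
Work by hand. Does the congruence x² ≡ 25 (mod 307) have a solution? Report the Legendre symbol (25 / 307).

1

Reciprocity: 25 ≡ 1 and 307 ≡ 3 (mod 4), so (25/307) = +(307/25).
Reduce top mod 25: now compute (7/25).
Reciprocity: 7 ≡ 3 and 25 ≡ 1 (mod 4), so (7/25) = +(25/7).
Reduce top mod 7: now compute (4/7).
Pull out 2^2: since 7 ≡ 7 (mod 8), (2/7) = +1, so (2/7)^2 = +1.
Reached (1/7) = 1. Collecting the sign flips along the way, the symbol is +1.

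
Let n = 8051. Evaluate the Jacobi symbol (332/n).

Pull out 2^2: since 8051 ≡ 3 (mod 8), (2/8051) = -1, so (2/8051)^2 = +1.
Reciprocity: 83 ≡ 3 and 8051 ≡ 3 (mod 4), so (83/8051) = −(8051/83).
Reduce top mod 83: now compute (0/83).
Top reduces to 0: gcd > 1, so the symbol is 0.

0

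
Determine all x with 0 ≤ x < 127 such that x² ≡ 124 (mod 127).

Since 127 ≡ 3 (mod 4), a square root of 124 is 124^((127+1)/4) = 124^32 mod 127.
Repeated squaring: 124^2≡9, 124^4≡81, 124^8≡84, 124^16≡71, 124^32≡88 (mod 127).
124^32 = 124^(32) ≡ 88 (mod 127).
Check: 88² = 7744 ≡ 124 (mod 127). The two roots are 39 and 88.

39, 88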